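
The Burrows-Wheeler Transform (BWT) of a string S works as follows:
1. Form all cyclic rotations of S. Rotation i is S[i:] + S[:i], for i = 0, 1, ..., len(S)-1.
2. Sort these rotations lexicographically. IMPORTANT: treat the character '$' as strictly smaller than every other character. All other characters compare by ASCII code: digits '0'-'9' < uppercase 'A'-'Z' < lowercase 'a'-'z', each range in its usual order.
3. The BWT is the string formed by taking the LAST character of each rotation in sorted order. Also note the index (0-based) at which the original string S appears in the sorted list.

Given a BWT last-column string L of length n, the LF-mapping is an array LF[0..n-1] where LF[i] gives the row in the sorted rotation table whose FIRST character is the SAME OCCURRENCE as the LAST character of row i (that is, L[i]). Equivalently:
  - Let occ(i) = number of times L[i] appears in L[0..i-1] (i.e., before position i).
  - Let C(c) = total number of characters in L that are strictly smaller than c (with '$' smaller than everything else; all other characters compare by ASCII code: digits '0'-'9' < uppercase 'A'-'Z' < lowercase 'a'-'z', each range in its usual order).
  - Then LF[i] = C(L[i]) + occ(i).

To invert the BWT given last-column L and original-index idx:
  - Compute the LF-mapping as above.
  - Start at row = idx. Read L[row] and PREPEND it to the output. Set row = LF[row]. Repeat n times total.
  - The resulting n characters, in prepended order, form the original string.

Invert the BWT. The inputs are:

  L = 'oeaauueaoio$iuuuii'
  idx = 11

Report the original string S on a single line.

LF mapping: 10 4 1 2 13 14 5 3 11 6 12 0 7 15 16 17 8 9
Walk LF starting at row 11, prepending L[row]:
  step 1: row=11, L[11]='$', prepend. Next row=LF[11]=0
  step 2: row=0, L[0]='o', prepend. Next row=LF[0]=10
  step 3: row=10, L[10]='o', prepend. Next row=LF[10]=12
  step 4: row=12, L[12]='i', prepend. Next row=LF[12]=7
  step 5: row=7, L[7]='a', prepend. Next row=LF[7]=3
  step 6: row=3, L[3]='a', prepend. Next row=LF[3]=2
  step 7: row=2, L[2]='a', prepend. Next row=LF[2]=1
  step 8: row=1, L[1]='e', prepend. Next row=LF[1]=4
  step 9: row=4, L[4]='u', prepend. Next row=LF[4]=13
  step 10: row=13, L[13]='u', prepend. Next row=LF[13]=15
  step 11: row=15, L[15]='u', prepend. Next row=LF[15]=17
  step 12: row=17, L[17]='i', prepend. Next row=LF[17]=9
  step 13: row=9, L[9]='i', prepend. Next row=LF[9]=6
  step 14: row=6, L[6]='e', prepend. Next row=LF[6]=5
  step 15: row=5, L[5]='u', prepend. Next row=LF[5]=14
  step 16: row=14, L[14]='u', prepend. Next row=LF[14]=16
  step 17: row=16, L[16]='i', prepend. Next row=LF[16]=8
  step 18: row=8, L[8]='o', prepend. Next row=LF[8]=11
Reversed output: oiuueiiuuueaaaioo$

Answer: oiuueiiuuueaaaioo$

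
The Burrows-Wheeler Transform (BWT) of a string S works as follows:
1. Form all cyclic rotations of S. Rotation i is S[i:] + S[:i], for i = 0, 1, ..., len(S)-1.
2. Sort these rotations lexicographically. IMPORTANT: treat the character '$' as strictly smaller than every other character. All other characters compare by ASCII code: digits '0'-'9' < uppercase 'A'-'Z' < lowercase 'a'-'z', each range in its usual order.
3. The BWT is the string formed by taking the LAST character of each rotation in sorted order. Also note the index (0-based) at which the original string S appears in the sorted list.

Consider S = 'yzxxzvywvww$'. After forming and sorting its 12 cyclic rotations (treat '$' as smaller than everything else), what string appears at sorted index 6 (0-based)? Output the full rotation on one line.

Answer: xxzvywvww$yz

Derivation:
All 12 rotations (rotation i = S[i:]+S[:i]):
  rot[0] = yzxxzvywvww$
  rot[1] = zxxzvywvww$y
  rot[2] = xxzvywvww$yz
  rot[3] = xzvywvww$yzx
  rot[4] = zvywvww$yzxx
  rot[5] = vywvww$yzxxz
  rot[6] = ywvww$yzxxzv
  rot[7] = wvww$yzxxzvy
  rot[8] = vww$yzxxzvyw
  rot[9] = ww$yzxxzvywv
  rot[10] = w$yzxxzvywvw
  rot[11] = $yzxxzvywvww
Sorted (with $ < everything):
  sorted[0] = $yzxxzvywvww
  sorted[1] = vww$yzxxzvyw
  sorted[2] = vywvww$yzxxz
  sorted[3] = w$yzxxzvywvw
  sorted[4] = wvww$yzxxzvy
  sorted[5] = ww$yzxxzvywv
  sorted[6] = xxzvywvww$yz
  sorted[7] = xzvywvww$yzx
  sorted[8] = ywvww$yzxxzv
  sorted[9] = yzxxzvywvww$
  sorted[10] = zvywvww$yzxx
  sorted[11] = zxxzvywvww$y
sorted[6] = xxzvywvww$yz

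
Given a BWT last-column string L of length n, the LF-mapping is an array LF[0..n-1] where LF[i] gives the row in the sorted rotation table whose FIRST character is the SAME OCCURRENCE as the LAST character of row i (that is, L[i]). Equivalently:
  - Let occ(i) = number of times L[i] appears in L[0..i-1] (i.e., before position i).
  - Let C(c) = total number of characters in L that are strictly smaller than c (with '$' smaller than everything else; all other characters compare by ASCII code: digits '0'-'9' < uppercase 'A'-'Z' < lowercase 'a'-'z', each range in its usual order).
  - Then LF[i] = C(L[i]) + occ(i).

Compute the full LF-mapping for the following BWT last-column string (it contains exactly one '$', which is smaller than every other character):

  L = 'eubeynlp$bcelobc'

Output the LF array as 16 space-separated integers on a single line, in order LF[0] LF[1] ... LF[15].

Answer: 6 14 1 7 15 11 9 13 0 2 4 8 10 12 3 5

Derivation:
Char counts: '$':1, 'b':3, 'c':2, 'e':3, 'l':2, 'n':1, 'o':1, 'p':1, 'u':1, 'y':1
C (first-col start): C('$')=0, C('b')=1, C('c')=4, C('e')=6, C('l')=9, C('n')=11, C('o')=12, C('p')=13, C('u')=14, C('y')=15
L[0]='e': occ=0, LF[0]=C('e')+0=6+0=6
L[1]='u': occ=0, LF[1]=C('u')+0=14+0=14
L[2]='b': occ=0, LF[2]=C('b')+0=1+0=1
L[3]='e': occ=1, LF[3]=C('e')+1=6+1=7
L[4]='y': occ=0, LF[4]=C('y')+0=15+0=15
L[5]='n': occ=0, LF[5]=C('n')+0=11+0=11
L[6]='l': occ=0, LF[6]=C('l')+0=9+0=9
L[7]='p': occ=0, LF[7]=C('p')+0=13+0=13
L[8]='$': occ=0, LF[8]=C('$')+0=0+0=0
L[9]='b': occ=1, LF[9]=C('b')+1=1+1=2
L[10]='c': occ=0, LF[10]=C('c')+0=4+0=4
L[11]='e': occ=2, LF[11]=C('e')+2=6+2=8
L[12]='l': occ=1, LF[12]=C('l')+1=9+1=10
L[13]='o': occ=0, LF[13]=C('o')+0=12+0=12
L[14]='b': occ=2, LF[14]=C('b')+2=1+2=3
L[15]='c': occ=1, LF[15]=C('c')+1=4+1=5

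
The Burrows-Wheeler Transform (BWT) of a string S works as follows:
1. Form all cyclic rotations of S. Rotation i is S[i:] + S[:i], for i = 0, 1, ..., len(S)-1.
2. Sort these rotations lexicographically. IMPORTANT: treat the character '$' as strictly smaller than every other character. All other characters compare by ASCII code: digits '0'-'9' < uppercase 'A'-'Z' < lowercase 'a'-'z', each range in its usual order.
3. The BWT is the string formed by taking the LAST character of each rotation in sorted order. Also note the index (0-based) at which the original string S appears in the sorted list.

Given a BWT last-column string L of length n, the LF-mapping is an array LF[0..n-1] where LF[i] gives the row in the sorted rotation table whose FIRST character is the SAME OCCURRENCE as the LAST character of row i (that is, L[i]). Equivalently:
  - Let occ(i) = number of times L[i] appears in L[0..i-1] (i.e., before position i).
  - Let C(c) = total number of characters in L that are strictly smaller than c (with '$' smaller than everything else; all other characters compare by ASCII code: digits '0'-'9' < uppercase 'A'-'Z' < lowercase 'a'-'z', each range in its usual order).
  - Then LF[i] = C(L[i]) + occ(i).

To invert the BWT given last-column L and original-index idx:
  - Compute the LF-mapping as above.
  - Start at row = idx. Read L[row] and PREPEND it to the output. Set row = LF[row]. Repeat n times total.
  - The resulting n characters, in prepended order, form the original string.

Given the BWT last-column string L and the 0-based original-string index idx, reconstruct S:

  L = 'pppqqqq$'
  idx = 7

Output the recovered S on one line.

Answer: qqqqppp$

Derivation:
LF mapping: 1 2 3 4 5 6 7 0
Walk LF starting at row 7, prepending L[row]:
  step 1: row=7, L[7]='$', prepend. Next row=LF[7]=0
  step 2: row=0, L[0]='p', prepend. Next row=LF[0]=1
  step 3: row=1, L[1]='p', prepend. Next row=LF[1]=2
  step 4: row=2, L[2]='p', prepend. Next row=LF[2]=3
  step 5: row=3, L[3]='q', prepend. Next row=LF[3]=4
  step 6: row=4, L[4]='q', prepend. Next row=LF[4]=5
  step 7: row=5, L[5]='q', prepend. Next row=LF[5]=6
  step 8: row=6, L[6]='q', prepend. Next row=LF[6]=7
Reversed output: qqqqppp$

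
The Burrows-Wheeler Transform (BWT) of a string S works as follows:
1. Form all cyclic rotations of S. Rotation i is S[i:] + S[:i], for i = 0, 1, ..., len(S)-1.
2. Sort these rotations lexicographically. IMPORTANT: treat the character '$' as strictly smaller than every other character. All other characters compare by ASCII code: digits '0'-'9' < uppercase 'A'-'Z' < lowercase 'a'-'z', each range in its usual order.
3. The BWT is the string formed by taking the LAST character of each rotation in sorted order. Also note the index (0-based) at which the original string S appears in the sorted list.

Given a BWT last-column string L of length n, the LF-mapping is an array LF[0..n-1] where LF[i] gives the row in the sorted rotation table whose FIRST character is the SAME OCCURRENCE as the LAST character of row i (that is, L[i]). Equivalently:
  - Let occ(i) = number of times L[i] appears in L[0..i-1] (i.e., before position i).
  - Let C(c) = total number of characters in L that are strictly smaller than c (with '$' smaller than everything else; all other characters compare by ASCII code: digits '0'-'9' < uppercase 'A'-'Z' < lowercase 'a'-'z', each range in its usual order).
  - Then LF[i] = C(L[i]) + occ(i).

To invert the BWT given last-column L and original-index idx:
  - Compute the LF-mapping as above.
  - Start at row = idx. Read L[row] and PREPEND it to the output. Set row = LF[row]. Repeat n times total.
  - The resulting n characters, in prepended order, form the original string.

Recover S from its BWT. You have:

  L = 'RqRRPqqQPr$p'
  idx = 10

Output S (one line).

Answer: qRQprqRPqPR$

Derivation:
LF mapping: 4 8 5 6 1 9 10 3 2 11 0 7
Walk LF starting at row 10, prepending L[row]:
  step 1: row=10, L[10]='$', prepend. Next row=LF[10]=0
  step 2: row=0, L[0]='R', prepend. Next row=LF[0]=4
  step 3: row=4, L[4]='P', prepend. Next row=LF[4]=1
  step 4: row=1, L[1]='q', prepend. Next row=LF[1]=8
  step 5: row=8, L[8]='P', prepend. Next row=LF[8]=2
  step 6: row=2, L[2]='R', prepend. Next row=LF[2]=5
  step 7: row=5, L[5]='q', prepend. Next row=LF[5]=9
  step 8: row=9, L[9]='r', prepend. Next row=LF[9]=11
  step 9: row=11, L[11]='p', prepend. Next row=LF[11]=7
  step 10: row=7, L[7]='Q', prepend. Next row=LF[7]=3
  step 11: row=3, L[3]='R', prepend. Next row=LF[3]=6
  step 12: row=6, L[6]='q', prepend. Next row=LF[6]=10
Reversed output: qRQprqRPqPR$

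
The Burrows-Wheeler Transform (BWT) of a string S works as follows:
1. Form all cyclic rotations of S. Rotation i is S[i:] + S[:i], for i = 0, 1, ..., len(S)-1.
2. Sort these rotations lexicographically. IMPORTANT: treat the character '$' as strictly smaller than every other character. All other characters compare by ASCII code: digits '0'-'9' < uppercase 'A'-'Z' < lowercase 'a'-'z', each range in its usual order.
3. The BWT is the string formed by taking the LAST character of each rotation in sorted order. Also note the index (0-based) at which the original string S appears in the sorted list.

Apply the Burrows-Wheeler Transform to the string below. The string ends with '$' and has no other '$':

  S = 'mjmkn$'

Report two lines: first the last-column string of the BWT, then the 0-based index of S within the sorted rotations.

Answer: nmm$jk
3

Derivation:
All 6 rotations (rotation i = S[i:]+S[:i]):
  rot[0] = mjmkn$
  rot[1] = jmkn$m
  rot[2] = mkn$mj
  rot[3] = kn$mjm
  rot[4] = n$mjmk
  rot[5] = $mjmkn
Sorted (with $ < everything):
  sorted[0] = $mjmkn  (last char: 'n')
  sorted[1] = jmkn$m  (last char: 'm')
  sorted[2] = kn$mjm  (last char: 'm')
  sorted[3] = mjmkn$  (last char: '$')
  sorted[4] = mkn$mj  (last char: 'j')
  sorted[5] = n$mjmk  (last char: 'k')
Last column: nmm$jk
Original string S is at sorted index 3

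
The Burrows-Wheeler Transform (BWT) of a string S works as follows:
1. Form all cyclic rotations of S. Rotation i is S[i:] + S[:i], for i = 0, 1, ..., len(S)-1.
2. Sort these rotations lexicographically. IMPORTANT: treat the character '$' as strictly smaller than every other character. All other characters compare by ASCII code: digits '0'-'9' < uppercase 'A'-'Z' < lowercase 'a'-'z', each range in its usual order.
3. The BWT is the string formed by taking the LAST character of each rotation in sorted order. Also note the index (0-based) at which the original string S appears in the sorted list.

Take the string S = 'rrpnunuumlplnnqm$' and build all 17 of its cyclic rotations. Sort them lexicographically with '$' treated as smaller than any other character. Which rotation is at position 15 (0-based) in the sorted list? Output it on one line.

Answer: unuumlplnnqm$rrpn

Derivation:
All 17 rotations (rotation i = S[i:]+S[:i]):
  rot[0] = rrpnunuumlplnnqm$
  rot[1] = rpnunuumlplnnqm$r
  rot[2] = pnunuumlplnnqm$rr
  rot[3] = nunuumlplnnqm$rrp
  rot[4] = unuumlplnnqm$rrpn
  rot[5] = nuumlplnnqm$rrpnu
  rot[6] = uumlplnnqm$rrpnun
  rot[7] = umlplnnqm$rrpnunu
  rot[8] = mlplnnqm$rrpnunuu
  rot[9] = lplnnqm$rrpnunuum
  rot[10] = plnnqm$rrpnunuuml
  rot[11] = lnnqm$rrpnunuumlp
  rot[12] = nnqm$rrpnunuumlpl
  rot[13] = nqm$rrpnunuumlpln
  rot[14] = qm$rrpnunuumlplnn
  rot[15] = m$rrpnunuumlplnnq
  rot[16] = $rrpnunuumlplnnqm
Sorted (with $ < everything):
  sorted[0] = $rrpnunuumlplnnqm
  sorted[1] = lnnqm$rrpnunuumlp
  sorted[2] = lplnnqm$rrpnunuum
  sorted[3] = m$rrpnunuumlplnnq
  sorted[4] = mlplnnqm$rrpnunuu
  sorted[5] = nnqm$rrpnunuumlpl
  sorted[6] = nqm$rrpnunuumlpln
  sorted[7] = nunuumlplnnqm$rrp
  sorted[8] = nuumlplnnqm$rrpnu
  sorted[9] = plnnqm$rrpnunuuml
  sorted[10] = pnunuumlplnnqm$rr
  sorted[11] = qm$rrpnunuumlplnn
  sorted[12] = rpnunuumlplnnqm$r
  sorted[13] = rrpnunuumlplnnqm$
  sorted[14] = umlplnnqm$rrpnunu
  sorted[15] = unuumlplnnqm$rrpn
  sorted[16] = uumlplnnqm$rrpnun
sorted[15] = unuumlplnnqm$rrpn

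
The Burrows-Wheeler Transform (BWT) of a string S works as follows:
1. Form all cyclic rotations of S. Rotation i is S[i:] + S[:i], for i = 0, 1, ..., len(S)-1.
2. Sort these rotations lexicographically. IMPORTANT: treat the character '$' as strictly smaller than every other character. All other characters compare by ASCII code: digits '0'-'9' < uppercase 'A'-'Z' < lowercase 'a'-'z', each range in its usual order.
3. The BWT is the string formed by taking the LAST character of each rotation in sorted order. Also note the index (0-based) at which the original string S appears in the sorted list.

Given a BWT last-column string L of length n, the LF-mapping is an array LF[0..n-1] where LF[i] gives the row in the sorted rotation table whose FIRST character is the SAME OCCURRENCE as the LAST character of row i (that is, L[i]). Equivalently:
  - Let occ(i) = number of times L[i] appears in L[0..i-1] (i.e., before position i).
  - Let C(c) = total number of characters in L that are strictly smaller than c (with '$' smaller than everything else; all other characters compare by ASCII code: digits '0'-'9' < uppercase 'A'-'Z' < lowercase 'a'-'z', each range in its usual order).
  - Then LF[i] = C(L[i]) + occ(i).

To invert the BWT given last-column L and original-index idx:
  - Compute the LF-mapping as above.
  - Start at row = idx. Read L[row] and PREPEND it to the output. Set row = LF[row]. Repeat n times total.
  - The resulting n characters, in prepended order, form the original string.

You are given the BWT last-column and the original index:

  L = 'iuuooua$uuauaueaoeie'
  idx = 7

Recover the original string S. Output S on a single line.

LF mapping: 8 13 14 10 11 15 1 0 16 17 2 18 3 19 5 4 12 6 9 7
Walk LF starting at row 7, prepending L[row]:
  step 1: row=7, L[7]='$', prepend. Next row=LF[7]=0
  step 2: row=0, L[0]='i', prepend. Next row=LF[0]=8
  step 3: row=8, L[8]='u', prepend. Next row=LF[8]=16
  step 4: row=16, L[16]='o', prepend. Next row=LF[16]=12
  step 5: row=12, L[12]='a', prepend. Next row=LF[12]=3
  step 6: row=3, L[3]='o', prepend. Next row=LF[3]=10
  step 7: row=10, L[10]='a', prepend. Next row=LF[10]=2
  step 8: row=2, L[2]='u', prepend. Next row=LF[2]=14
  step 9: row=14, L[14]='e', prepend. Next row=LF[14]=5
  step 10: row=5, L[5]='u', prepend. Next row=LF[5]=15
  step 11: row=15, L[15]='a', prepend. Next row=LF[15]=4
  step 12: row=4, L[4]='o', prepend. Next row=LF[4]=11
  step 13: row=11, L[11]='u', prepend. Next row=LF[11]=18
  step 14: row=18, L[18]='i', prepend. Next row=LF[18]=9
  step 15: row=9, L[9]='u', prepend. Next row=LF[9]=17
  step 16: row=17, L[17]='e', prepend. Next row=LF[17]=6
  step 17: row=6, L[6]='a', prepend. Next row=LF[6]=1
  step 18: row=1, L[1]='u', prepend. Next row=LF[1]=13
  step 19: row=13, L[13]='u', prepend. Next row=LF[13]=19
  step 20: row=19, L[19]='e', prepend. Next row=LF[19]=7
Reversed output: euuaeuiuoaueuaoaoui$

Answer: euuaeuiuoaueuaoaoui$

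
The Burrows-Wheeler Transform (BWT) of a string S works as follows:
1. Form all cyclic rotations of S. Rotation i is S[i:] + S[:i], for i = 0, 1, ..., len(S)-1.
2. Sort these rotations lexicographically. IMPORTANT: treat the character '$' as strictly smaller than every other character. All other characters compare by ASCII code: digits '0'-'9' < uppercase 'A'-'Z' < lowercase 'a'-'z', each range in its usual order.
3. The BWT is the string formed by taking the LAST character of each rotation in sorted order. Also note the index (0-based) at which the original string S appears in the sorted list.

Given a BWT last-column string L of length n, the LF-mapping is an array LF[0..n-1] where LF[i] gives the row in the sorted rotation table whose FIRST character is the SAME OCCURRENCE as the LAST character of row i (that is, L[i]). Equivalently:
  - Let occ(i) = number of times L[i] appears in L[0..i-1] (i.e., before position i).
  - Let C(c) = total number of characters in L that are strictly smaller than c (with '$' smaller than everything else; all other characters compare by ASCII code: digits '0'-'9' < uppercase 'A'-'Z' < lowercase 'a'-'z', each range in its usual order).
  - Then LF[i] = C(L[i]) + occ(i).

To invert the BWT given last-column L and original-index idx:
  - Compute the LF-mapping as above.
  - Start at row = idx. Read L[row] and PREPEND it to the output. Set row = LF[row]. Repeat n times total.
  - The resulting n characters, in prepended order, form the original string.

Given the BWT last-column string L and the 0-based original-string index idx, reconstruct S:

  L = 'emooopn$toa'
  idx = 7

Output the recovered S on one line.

LF mapping: 2 3 5 6 7 9 4 0 10 8 1
Walk LF starting at row 7, prepending L[row]:
  step 1: row=7, L[7]='$', prepend. Next row=LF[7]=0
  step 2: row=0, L[0]='e', prepend. Next row=LF[0]=2
  step 3: row=2, L[2]='o', prepend. Next row=LF[2]=5
  step 4: row=5, L[5]='p', prepend. Next row=LF[5]=9
  step 5: row=9, L[9]='o', prepend. Next row=LF[9]=8
  step 6: row=8, L[8]='t', prepend. Next row=LF[8]=10
  step 7: row=10, L[10]='a', prepend. Next row=LF[10]=1
  step 8: row=1, L[1]='m', prepend. Next row=LF[1]=3
  step 9: row=3, L[3]='o', prepend. Next row=LF[3]=6
  step 10: row=6, L[6]='n', prepend. Next row=LF[6]=4
  step 11: row=4, L[4]='o', prepend. Next row=LF[4]=7
Reversed output: onomatopoe$

Answer: onomatopoe$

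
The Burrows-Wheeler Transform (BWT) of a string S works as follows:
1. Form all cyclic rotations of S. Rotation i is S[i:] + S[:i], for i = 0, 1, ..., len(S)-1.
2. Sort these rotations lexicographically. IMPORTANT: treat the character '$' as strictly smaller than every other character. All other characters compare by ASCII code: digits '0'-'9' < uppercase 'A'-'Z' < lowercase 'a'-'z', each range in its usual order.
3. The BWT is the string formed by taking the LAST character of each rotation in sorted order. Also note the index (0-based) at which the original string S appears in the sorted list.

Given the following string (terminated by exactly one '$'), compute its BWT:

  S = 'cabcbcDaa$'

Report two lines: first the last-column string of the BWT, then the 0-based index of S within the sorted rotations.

Answer: acaDccab$b
8

Derivation:
All 10 rotations (rotation i = S[i:]+S[:i]):
  rot[0] = cabcbcDaa$
  rot[1] = abcbcDaa$c
  rot[2] = bcbcDaa$ca
  rot[3] = cbcDaa$cab
  rot[4] = bcDaa$cabc
  rot[5] = cDaa$cabcb
  rot[6] = Daa$cabcbc
  rot[7] = aa$cabcbcD
  rot[8] = a$cabcbcDa
  rot[9] = $cabcbcDaa
Sorted (with $ < everything):
  sorted[0] = $cabcbcDaa  (last char: 'a')
  sorted[1] = Daa$cabcbc  (last char: 'c')
  sorted[2] = a$cabcbcDa  (last char: 'a')
  sorted[3] = aa$cabcbcD  (last char: 'D')
  sorted[4] = abcbcDaa$c  (last char: 'c')
  sorted[5] = bcDaa$cabc  (last char: 'c')
  sorted[6] = bcbcDaa$ca  (last char: 'a')
  sorted[7] = cDaa$cabcb  (last char: 'b')
  sorted[8] = cabcbcDaa$  (last char: '$')
  sorted[9] = cbcDaa$cab  (last char: 'b')
Last column: acaDccab$b
Original string S is at sorted index 8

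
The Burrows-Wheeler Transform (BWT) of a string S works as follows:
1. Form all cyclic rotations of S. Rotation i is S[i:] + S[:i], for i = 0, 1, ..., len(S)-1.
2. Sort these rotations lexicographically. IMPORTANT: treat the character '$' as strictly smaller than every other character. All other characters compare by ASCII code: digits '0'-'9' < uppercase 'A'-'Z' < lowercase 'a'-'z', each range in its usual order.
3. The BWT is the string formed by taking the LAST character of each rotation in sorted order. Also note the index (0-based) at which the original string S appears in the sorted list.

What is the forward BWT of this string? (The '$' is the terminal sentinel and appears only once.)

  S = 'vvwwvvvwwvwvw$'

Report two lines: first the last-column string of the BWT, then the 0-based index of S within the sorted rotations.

All 14 rotations (rotation i = S[i:]+S[:i]):
  rot[0] = vvwwvvvwwvwvw$
  rot[1] = vwwvvvwwvwvw$v
  rot[2] = wwvvvwwvwvw$vv
  rot[3] = wvvvwwvwvw$vvw
  rot[4] = vvvwwvwvw$vvww
  rot[5] = vvwwvwvw$vvwwv
  rot[6] = vwwvwvw$vvwwvv
  rot[7] = wwvwvw$vvwwvvv
  rot[8] = wvwvw$vvwwvvvw
  rot[9] = vwvw$vvwwvvvww
  rot[10] = wvw$vvwwvvvwwv
  rot[11] = vw$vvwwvvvwwvw
  rot[12] = w$vvwwvvvwwvwv
  rot[13] = $vvwwvvvwwvwvw
Sorted (with $ < everything):
  sorted[0] = $vvwwvvvwwvwvw  (last char: 'w')
  sorted[1] = vvvwwvwvw$vvww  (last char: 'w')
  sorted[2] = vvwwvvvwwvwvw$  (last char: '$')
  sorted[3] = vvwwvwvw$vvwwv  (last char: 'v')
  sorted[4] = vw$vvwwvvvwwvw  (last char: 'w')
  sorted[5] = vwvw$vvwwvvvww  (last char: 'w')
  sorted[6] = vwwvvvwwvwvw$v  (last char: 'v')
  sorted[7] = vwwvwvw$vvwwvv  (last char: 'v')
  sorted[8] = w$vvwwvvvwwvwv  (last char: 'v')
  sorted[9] = wvvvwwvwvw$vvw  (last char: 'w')
  sorted[10] = wvw$vvwwvvvwwv  (last char: 'v')
  sorted[11] = wvwvw$vvwwvvvw  (last char: 'w')
  sorted[12] = wwvvvwwvwvw$vv  (last char: 'v')
  sorted[13] = wwvwvw$vvwwvvv  (last char: 'v')
Last column: ww$vwwvvvwvwvv
Original string S is at sorted index 2

Answer: ww$vwwvvvwvwvv
2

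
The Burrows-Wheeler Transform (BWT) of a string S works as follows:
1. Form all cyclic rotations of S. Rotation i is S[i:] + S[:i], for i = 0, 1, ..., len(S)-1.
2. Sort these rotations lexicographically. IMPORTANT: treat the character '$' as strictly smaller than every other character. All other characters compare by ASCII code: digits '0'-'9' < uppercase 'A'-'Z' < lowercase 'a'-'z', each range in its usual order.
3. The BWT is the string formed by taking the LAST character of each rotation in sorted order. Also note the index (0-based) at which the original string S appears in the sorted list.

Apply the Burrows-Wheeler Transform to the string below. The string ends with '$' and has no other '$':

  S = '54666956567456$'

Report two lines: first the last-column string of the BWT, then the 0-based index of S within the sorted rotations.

Answer: 675$49655465666
3

Derivation:
All 15 rotations (rotation i = S[i:]+S[:i]):
  rot[0] = 54666956567456$
  rot[1] = 4666956567456$5
  rot[2] = 666956567456$54
  rot[3] = 66956567456$546
  rot[4] = 6956567456$5466
  rot[5] = 956567456$54666
  rot[6] = 56567456$546669
  rot[7] = 6567456$5466695
  rot[8] = 567456$54666956
  rot[9] = 67456$546669565
  rot[10] = 7456$5466695656
  rot[11] = 456$54666956567
  rot[12] = 56$546669565674
  rot[13] = 6$5466695656745
  rot[14] = $54666956567456
Sorted (with $ < everything):
  sorted[0] = $54666956567456  (last char: '6')
  sorted[1] = 456$54666956567  (last char: '7')
  sorted[2] = 4666956567456$5  (last char: '5')
  sorted[3] = 54666956567456$  (last char: '$')
  sorted[4] = 56$546669565674  (last char: '4')
  sorted[5] = 56567456$546669  (last char: '9')
  sorted[6] = 567456$54666956  (last char: '6')
  sorted[7] = 6$5466695656745  (last char: '5')
  sorted[8] = 6567456$5466695  (last char: '5')
  sorted[9] = 666956567456$54  (last char: '4')
  sorted[10] = 66956567456$546  (last char: '6')
  sorted[11] = 67456$546669565  (last char: '5')
  sorted[12] = 6956567456$5466  (last char: '6')
  sorted[13] = 7456$5466695656  (last char: '6')
  sorted[14] = 956567456$54666  (last char: '6')
Last column: 675$49655465666
Original string S is at sorted index 3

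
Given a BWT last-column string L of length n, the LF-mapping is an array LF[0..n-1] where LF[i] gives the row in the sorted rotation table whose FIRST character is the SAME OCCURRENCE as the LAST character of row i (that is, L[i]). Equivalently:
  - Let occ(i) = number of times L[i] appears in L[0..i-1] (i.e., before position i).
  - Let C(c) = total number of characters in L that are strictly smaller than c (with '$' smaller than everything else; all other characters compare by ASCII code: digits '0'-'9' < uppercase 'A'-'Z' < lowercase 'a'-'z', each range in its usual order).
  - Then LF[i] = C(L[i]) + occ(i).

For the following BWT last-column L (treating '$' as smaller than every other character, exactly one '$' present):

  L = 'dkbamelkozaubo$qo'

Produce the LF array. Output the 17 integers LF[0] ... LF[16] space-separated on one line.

Answer: 5 7 3 1 10 6 9 8 11 16 2 15 4 12 0 14 13

Derivation:
Char counts: '$':1, 'a':2, 'b':2, 'd':1, 'e':1, 'k':2, 'l':1, 'm':1, 'o':3, 'q':1, 'u':1, 'z':1
C (first-col start): C('$')=0, C('a')=1, C('b')=3, C('d')=5, C('e')=6, C('k')=7, C('l')=9, C('m')=10, C('o')=11, C('q')=14, C('u')=15, C('z')=16
L[0]='d': occ=0, LF[0]=C('d')+0=5+0=5
L[1]='k': occ=0, LF[1]=C('k')+0=7+0=7
L[2]='b': occ=0, LF[2]=C('b')+0=3+0=3
L[3]='a': occ=0, LF[3]=C('a')+0=1+0=1
L[4]='m': occ=0, LF[4]=C('m')+0=10+0=10
L[5]='e': occ=0, LF[5]=C('e')+0=6+0=6
L[6]='l': occ=0, LF[6]=C('l')+0=9+0=9
L[7]='k': occ=1, LF[7]=C('k')+1=7+1=8
L[8]='o': occ=0, LF[8]=C('o')+0=11+0=11
L[9]='z': occ=0, LF[9]=C('z')+0=16+0=16
L[10]='a': occ=1, LF[10]=C('a')+1=1+1=2
L[11]='u': occ=0, LF[11]=C('u')+0=15+0=15
L[12]='b': occ=1, LF[12]=C('b')+1=3+1=4
L[13]='o': occ=1, LF[13]=C('o')+1=11+1=12
L[14]='$': occ=0, LF[14]=C('$')+0=0+0=0
L[15]='q': occ=0, LF[15]=C('q')+0=14+0=14
L[16]='o': occ=2, LF[16]=C('o')+2=11+2=13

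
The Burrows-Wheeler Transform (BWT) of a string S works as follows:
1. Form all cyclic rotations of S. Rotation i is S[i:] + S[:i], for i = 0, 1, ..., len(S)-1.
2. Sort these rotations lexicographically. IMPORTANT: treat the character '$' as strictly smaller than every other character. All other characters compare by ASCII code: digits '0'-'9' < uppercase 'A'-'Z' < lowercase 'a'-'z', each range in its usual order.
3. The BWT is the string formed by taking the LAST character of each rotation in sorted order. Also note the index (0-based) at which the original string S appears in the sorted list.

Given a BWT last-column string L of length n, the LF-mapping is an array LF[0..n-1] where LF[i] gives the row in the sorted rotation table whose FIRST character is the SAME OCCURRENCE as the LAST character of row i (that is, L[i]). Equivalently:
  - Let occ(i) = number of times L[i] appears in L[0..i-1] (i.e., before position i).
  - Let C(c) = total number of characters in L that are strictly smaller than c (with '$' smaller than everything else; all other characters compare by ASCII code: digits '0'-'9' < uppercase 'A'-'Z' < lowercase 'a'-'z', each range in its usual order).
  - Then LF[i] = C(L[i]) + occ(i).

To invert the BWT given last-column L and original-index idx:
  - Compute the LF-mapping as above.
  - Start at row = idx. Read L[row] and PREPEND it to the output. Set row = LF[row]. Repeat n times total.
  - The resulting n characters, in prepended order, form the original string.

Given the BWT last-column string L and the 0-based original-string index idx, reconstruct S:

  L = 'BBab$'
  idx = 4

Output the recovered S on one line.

Answer: baBB$

Derivation:
LF mapping: 1 2 3 4 0
Walk LF starting at row 4, prepending L[row]:
  step 1: row=4, L[4]='$', prepend. Next row=LF[4]=0
  step 2: row=0, L[0]='B', prepend. Next row=LF[0]=1
  step 3: row=1, L[1]='B', prepend. Next row=LF[1]=2
  step 4: row=2, L[2]='a', prepend. Next row=LF[2]=3
  step 5: row=3, L[3]='b', prepend. Next row=LF[3]=4
Reversed output: baBB$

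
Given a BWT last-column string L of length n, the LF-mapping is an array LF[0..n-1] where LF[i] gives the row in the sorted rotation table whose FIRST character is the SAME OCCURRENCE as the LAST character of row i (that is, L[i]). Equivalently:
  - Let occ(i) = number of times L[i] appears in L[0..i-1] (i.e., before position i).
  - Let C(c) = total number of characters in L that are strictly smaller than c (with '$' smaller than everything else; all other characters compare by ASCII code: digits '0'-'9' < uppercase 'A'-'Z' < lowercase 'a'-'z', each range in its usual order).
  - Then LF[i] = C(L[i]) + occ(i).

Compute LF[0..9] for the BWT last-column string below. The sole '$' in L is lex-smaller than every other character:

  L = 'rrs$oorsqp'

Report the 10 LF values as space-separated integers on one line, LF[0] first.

Answer: 5 6 8 0 1 2 7 9 4 3

Derivation:
Char counts: '$':1, 'o':2, 'p':1, 'q':1, 'r':3, 's':2
C (first-col start): C('$')=0, C('o')=1, C('p')=3, C('q')=4, C('r')=5, C('s')=8
L[0]='r': occ=0, LF[0]=C('r')+0=5+0=5
L[1]='r': occ=1, LF[1]=C('r')+1=5+1=6
L[2]='s': occ=0, LF[2]=C('s')+0=8+0=8
L[3]='$': occ=0, LF[3]=C('$')+0=0+0=0
L[4]='o': occ=0, LF[4]=C('o')+0=1+0=1
L[5]='o': occ=1, LF[5]=C('o')+1=1+1=2
L[6]='r': occ=2, LF[6]=C('r')+2=5+2=7
L[7]='s': occ=1, LF[7]=C('s')+1=8+1=9
L[8]='q': occ=0, LF[8]=C('q')+0=4+0=4
L[9]='p': occ=0, LF[9]=C('p')+0=3+0=3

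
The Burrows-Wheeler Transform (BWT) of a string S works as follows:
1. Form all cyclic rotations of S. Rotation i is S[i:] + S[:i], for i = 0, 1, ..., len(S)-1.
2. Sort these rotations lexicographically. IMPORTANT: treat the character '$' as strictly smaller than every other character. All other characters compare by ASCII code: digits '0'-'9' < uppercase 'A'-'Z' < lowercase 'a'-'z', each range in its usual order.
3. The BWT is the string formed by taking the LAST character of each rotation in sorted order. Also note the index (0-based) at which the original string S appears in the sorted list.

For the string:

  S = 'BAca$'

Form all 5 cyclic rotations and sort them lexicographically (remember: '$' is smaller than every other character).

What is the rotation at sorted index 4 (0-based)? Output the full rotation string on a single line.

Answer: ca$BA

Derivation:
All 5 rotations (rotation i = S[i:]+S[:i]):
  rot[0] = BAca$
  rot[1] = Aca$B
  rot[2] = ca$BA
  rot[3] = a$BAc
  rot[4] = $BAca
Sorted (with $ < everything):
  sorted[0] = $BAca
  sorted[1] = Aca$B
  sorted[2] = BAca$
  sorted[3] = a$BAc
  sorted[4] = ca$BA
sorted[4] = ca$BA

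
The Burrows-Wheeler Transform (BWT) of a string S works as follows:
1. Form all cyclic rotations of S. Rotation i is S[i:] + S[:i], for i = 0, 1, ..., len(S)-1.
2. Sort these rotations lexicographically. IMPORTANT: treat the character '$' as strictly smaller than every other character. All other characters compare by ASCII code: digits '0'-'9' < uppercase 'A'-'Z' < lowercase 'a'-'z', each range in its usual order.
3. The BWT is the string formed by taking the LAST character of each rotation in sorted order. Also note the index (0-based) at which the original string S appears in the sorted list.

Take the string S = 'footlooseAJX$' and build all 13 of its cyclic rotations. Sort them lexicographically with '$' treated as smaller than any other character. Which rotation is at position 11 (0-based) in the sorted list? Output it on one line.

Answer: seAJX$footloo

Derivation:
All 13 rotations (rotation i = S[i:]+S[:i]):
  rot[0] = footlooseAJX$
  rot[1] = ootlooseAJX$f
  rot[2] = otlooseAJX$fo
  rot[3] = tlooseAJX$foo
  rot[4] = looseAJX$foot
  rot[5] = ooseAJX$footl
  rot[6] = oseAJX$footlo
  rot[7] = seAJX$footloo
  rot[8] = eAJX$footloos
  rot[9] = AJX$footloose
  rot[10] = JX$footlooseA
  rot[11] = X$footlooseAJ
  rot[12] = $footlooseAJX
Sorted (with $ < everything):
  sorted[0] = $footlooseAJX
  sorted[1] = AJX$footloose
  sorted[2] = JX$footlooseA
  sorted[3] = X$footlooseAJ
  sorted[4] = eAJX$footloos
  sorted[5] = footlooseAJX$
  sorted[6] = looseAJX$foot
  sorted[7] = ooseAJX$footl
  sorted[8] = ootlooseAJX$f
  sorted[9] = oseAJX$footlo
  sorted[10] = otlooseAJX$fo
  sorted[11] = seAJX$footloo
  sorted[12] = tlooseAJX$foo
sorted[11] = seAJX$footloo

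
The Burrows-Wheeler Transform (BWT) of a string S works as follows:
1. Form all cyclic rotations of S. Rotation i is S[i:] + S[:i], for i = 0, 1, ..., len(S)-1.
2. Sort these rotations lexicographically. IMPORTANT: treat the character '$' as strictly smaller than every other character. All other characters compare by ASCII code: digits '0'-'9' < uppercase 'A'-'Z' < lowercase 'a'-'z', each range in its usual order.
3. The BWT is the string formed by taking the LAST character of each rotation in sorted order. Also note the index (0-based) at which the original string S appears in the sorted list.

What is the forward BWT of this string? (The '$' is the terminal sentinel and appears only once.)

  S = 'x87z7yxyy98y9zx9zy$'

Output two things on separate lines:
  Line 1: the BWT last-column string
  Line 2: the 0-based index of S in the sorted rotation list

Answer: yz8x9yyx$zyzy87x799
8

Derivation:
All 19 rotations (rotation i = S[i:]+S[:i]):
  rot[0] = x87z7yxyy98y9zx9zy$
  rot[1] = 87z7yxyy98y9zx9zy$x
  rot[2] = 7z7yxyy98y9zx9zy$x8
  rot[3] = z7yxyy98y9zx9zy$x87
  rot[4] = 7yxyy98y9zx9zy$x87z
  rot[5] = yxyy98y9zx9zy$x87z7
  rot[6] = xyy98y9zx9zy$x87z7y
  rot[7] = yy98y9zx9zy$x87z7yx
  rot[8] = y98y9zx9zy$x87z7yxy
  rot[9] = 98y9zx9zy$x87z7yxyy
  rot[10] = 8y9zx9zy$x87z7yxyy9
  rot[11] = y9zx9zy$x87z7yxyy98
  rot[12] = 9zx9zy$x87z7yxyy98y
  rot[13] = zx9zy$x87z7yxyy98y9
  rot[14] = x9zy$x87z7yxyy98y9z
  rot[15] = 9zy$x87z7yxyy98y9zx
  rot[16] = zy$x87z7yxyy98y9zx9
  rot[17] = y$x87z7yxyy98y9zx9z
  rot[18] = $x87z7yxyy98y9zx9zy
Sorted (with $ < everything):
  sorted[0] = $x87z7yxyy98y9zx9zy  (last char: 'y')
  sorted[1] = 7yxyy98y9zx9zy$x87z  (last char: 'z')
  sorted[2] = 7z7yxyy98y9zx9zy$x8  (last char: '8')
  sorted[3] = 87z7yxyy98y9zx9zy$x  (last char: 'x')
  sorted[4] = 8y9zx9zy$x87z7yxyy9  (last char: '9')
  sorted[5] = 98y9zx9zy$x87z7yxyy  (last char: 'y')
  sorted[6] = 9zx9zy$x87z7yxyy98y  (last char: 'y')
  sorted[7] = 9zy$x87z7yxyy98y9zx  (last char: 'x')
  sorted[8] = x87z7yxyy98y9zx9zy$  (last char: '$')
  sorted[9] = x9zy$x87z7yxyy98y9z  (last char: 'z')
  sorted[10] = xyy98y9zx9zy$x87z7y  (last char: 'y')
  sorted[11] = y$x87z7yxyy98y9zx9z  (last char: 'z')
  sorted[12] = y98y9zx9zy$x87z7yxy  (last char: 'y')
  sorted[13] = y9zx9zy$x87z7yxyy98  (last char: '8')
  sorted[14] = yxyy98y9zx9zy$x87z7  (last char: '7')
  sorted[15] = yy98y9zx9zy$x87z7yx  (last char: 'x')
  sorted[16] = z7yxyy98y9zx9zy$x87  (last char: '7')
  sorted[17] = zx9zy$x87z7yxyy98y9  (last char: '9')
  sorted[18] = zy$x87z7yxyy98y9zx9  (last char: '9')
Last column: yz8x9yyx$zyzy87x799
Original string S is at sorted index 8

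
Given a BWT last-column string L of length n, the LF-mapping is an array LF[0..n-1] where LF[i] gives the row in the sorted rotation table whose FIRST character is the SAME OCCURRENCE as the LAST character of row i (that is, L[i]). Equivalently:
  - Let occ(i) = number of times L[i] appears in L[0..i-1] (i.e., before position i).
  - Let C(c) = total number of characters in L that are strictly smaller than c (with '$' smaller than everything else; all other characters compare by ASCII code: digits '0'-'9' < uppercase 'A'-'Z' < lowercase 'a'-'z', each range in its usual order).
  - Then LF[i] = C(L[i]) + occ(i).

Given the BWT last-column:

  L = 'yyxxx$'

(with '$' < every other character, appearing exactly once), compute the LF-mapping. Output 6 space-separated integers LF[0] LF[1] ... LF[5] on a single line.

Answer: 4 5 1 2 3 0

Derivation:
Char counts: '$':1, 'x':3, 'y':2
C (first-col start): C('$')=0, C('x')=1, C('y')=4
L[0]='y': occ=0, LF[0]=C('y')+0=4+0=4
L[1]='y': occ=1, LF[1]=C('y')+1=4+1=5
L[2]='x': occ=0, LF[2]=C('x')+0=1+0=1
L[3]='x': occ=1, LF[3]=C('x')+1=1+1=2
L[4]='x': occ=2, LF[4]=C('x')+2=1+2=3
L[5]='$': occ=0, LF[5]=C('$')+0=0+0=0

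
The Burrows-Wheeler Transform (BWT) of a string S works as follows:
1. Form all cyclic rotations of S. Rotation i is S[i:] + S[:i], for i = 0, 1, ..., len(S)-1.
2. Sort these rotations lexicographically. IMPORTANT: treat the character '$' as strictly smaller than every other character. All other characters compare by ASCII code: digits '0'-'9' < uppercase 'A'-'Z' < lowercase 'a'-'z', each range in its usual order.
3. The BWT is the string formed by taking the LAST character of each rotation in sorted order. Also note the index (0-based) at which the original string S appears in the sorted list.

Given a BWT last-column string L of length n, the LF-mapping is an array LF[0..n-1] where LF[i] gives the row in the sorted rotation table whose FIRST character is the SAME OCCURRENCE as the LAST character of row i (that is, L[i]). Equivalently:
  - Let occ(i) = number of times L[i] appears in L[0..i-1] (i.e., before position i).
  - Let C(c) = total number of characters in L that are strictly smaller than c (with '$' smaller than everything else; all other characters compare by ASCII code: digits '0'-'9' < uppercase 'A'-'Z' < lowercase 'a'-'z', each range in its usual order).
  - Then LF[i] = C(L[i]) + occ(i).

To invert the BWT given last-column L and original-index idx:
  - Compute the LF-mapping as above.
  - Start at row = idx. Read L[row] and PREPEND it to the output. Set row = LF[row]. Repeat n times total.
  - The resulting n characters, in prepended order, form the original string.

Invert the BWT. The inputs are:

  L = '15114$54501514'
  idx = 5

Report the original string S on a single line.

LF mapping: 2 10 3 4 7 0 11 8 12 1 5 13 6 9
Walk LF starting at row 5, prepending L[row]:
  step 1: row=5, L[5]='$', prepend. Next row=LF[5]=0
  step 2: row=0, L[0]='1', prepend. Next row=LF[0]=2
  step 3: row=2, L[2]='1', prepend. Next row=LF[2]=3
  step 4: row=3, L[3]='1', prepend. Next row=LF[3]=4
  step 5: row=4, L[4]='4', prepend. Next row=LF[4]=7
  step 6: row=7, L[7]='4', prepend. Next row=LF[7]=8
  step 7: row=8, L[8]='5', prepend. Next row=LF[8]=12
  step 8: row=12, L[12]='1', prepend. Next row=LF[12]=6
  step 9: row=6, L[6]='5', prepend. Next row=LF[6]=11
  step 10: row=11, L[11]='5', prepend. Next row=LF[11]=13
  step 11: row=13, L[13]='4', prepend. Next row=LF[13]=9
  step 12: row=9, L[9]='0', prepend. Next row=LF[9]=1
  step 13: row=1, L[1]='5', prepend. Next row=LF[1]=10
  step 14: row=10, L[10]='1', prepend. Next row=LF[10]=5
Reversed output: 1504551544111$

Answer: 1504551544111$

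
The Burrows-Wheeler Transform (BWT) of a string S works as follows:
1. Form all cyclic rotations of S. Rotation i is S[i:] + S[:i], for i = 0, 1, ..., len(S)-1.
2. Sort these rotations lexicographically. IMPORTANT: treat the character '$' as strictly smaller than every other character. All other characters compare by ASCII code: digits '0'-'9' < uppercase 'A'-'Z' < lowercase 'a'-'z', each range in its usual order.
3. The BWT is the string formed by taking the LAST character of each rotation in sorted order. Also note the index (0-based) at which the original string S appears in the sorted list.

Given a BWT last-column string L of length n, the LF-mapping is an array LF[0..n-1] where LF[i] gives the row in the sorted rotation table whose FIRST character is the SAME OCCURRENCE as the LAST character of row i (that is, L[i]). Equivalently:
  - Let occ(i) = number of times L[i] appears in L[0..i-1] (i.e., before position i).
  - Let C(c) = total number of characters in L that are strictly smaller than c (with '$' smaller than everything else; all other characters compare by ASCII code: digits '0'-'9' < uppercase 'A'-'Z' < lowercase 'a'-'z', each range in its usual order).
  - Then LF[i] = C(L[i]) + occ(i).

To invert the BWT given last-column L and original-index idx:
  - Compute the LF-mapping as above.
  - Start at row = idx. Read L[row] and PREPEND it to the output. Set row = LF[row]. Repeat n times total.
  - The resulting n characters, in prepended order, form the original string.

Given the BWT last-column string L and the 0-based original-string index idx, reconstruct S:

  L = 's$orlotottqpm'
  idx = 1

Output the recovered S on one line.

Answer: looqtptromts$

Derivation:
LF mapping: 9 0 3 8 1 4 10 5 11 12 7 6 2
Walk LF starting at row 1, prepending L[row]:
  step 1: row=1, L[1]='$', prepend. Next row=LF[1]=0
  step 2: row=0, L[0]='s', prepend. Next row=LF[0]=9
  step 3: row=9, L[9]='t', prepend. Next row=LF[9]=12
  step 4: row=12, L[12]='m', prepend. Next row=LF[12]=2
  step 5: row=2, L[2]='o', prepend. Next row=LF[2]=3
  step 6: row=3, L[3]='r', prepend. Next row=LF[3]=8
  step 7: row=8, L[8]='t', prepend. Next row=LF[8]=11
  step 8: row=11, L[11]='p', prepend. Next row=LF[11]=6
  step 9: row=6, L[6]='t', prepend. Next row=LF[6]=10
  step 10: row=10, L[10]='q', prepend. Next row=LF[10]=7
  step 11: row=7, L[7]='o', prepend. Next row=LF[7]=5
  step 12: row=5, L[5]='o', prepend. Next row=LF[5]=4
  step 13: row=4, L[4]='l', prepend. Next row=LF[4]=1
Reversed output: looqtptromts$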